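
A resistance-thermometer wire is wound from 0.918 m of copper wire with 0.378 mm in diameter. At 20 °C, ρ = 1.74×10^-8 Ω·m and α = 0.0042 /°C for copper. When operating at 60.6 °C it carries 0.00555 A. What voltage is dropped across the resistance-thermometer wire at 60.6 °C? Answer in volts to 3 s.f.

A = π(d/2)² = π(1.8900e-04 m)² = 1.122e-07 m²
R₍20₎ = ρL/A = (1.74×10^-8)(0.918)/(1.122e-07) = 0.1423 Ω
R₍60.6₎ = R₍20₎(1 + αΔT) = 0.1423 × (1 + 0.0042×40.6) = 0.1666 Ω
V = IR = 0.00555 × 0.1666 = 9.25×10^-4 V

9.25×10^-4 V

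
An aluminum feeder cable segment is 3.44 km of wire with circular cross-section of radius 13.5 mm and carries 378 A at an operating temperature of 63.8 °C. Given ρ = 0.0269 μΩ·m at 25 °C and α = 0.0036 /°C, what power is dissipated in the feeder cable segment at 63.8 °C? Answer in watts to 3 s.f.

ρ = 0.0269 μΩ·m = 2.69×10^-8 Ω·m
A = πr² = π(1.3500e-02 m)² = 5.726e-04 m²
R₍25₎ = ρL/A = (2.69×10^-8)(3440)/(5.726e-04) = 0.1616 Ω
R₍63.8₎ = R₍25₎(1 + αΔT) = 0.1616 × (1 + 0.0036×38.8) = 0.1842 Ω
P = I²R = (378)² × 0.1842 = 26300 W

26300 W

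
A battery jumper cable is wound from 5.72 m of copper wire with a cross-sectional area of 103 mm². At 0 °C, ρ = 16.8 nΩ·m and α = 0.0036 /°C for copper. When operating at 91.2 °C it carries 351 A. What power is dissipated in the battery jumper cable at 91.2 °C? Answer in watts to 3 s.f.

153 W

ρ = 16.8 nΩ·m = 1.68×10^-8 Ω·m
A = 103 mm² = 1.030e-04 m²
R₍0₎ = ρL/A = (1.68×10^-8)(5.72)/(1.030e-04) = 9.330×10^-4 Ω
R₍91.2₎ = R₍0₎(1 + αΔT) = 9.330×10^-4 × (1 + 0.0036×91.2) = 0.001239 Ω
P = I²R = (351)² × 0.001239 = 153 W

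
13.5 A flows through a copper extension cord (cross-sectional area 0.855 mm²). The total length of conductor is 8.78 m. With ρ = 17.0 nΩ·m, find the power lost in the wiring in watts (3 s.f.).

ρ = 17.0 nΩ·m = 1.70×10^-8 Ω·m
A = 0.855 mm² = 8.550e-07 m²
R = ρL/A = (1.70×10^-8)(8.78)/(8.550e-07) = 0.1746 Ω
P = I²R = (13.5)² × 0.1746 = 31.8 W

31.8 W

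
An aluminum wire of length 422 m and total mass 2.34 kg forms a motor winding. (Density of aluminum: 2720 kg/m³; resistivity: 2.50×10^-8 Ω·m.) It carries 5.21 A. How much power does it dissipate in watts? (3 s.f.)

A = m/(density·L) = 2.34/(2720×422) = 2.0386e-06 m²
R = ρL/A = (2.50×10^-8)(422)/(2.0386e-06) = 5.175 Ω
P = I²R = (5.21)² × 5.175 = 140 W

140 W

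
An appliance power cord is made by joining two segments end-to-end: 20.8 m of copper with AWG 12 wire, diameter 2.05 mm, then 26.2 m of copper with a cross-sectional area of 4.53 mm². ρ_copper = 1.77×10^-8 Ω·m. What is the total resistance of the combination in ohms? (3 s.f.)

Segment 1: A = π(2.05/2 mm)² = π(1.0250e-03 m)² = 3.301e-06 m²
R₁ = ρL/A = (1.77×10^-8)(20.8)/(3.301e-06) = 0.1115 Ω
Segment 2: A = 4.53 mm² = 4.530e-06 m²
R₂ = (1.77×10^-8)(26.2)/(4.530e-06) = 0.1024 Ω
R = R₁ + R₂ = 0.214 Ω

0.214 Ω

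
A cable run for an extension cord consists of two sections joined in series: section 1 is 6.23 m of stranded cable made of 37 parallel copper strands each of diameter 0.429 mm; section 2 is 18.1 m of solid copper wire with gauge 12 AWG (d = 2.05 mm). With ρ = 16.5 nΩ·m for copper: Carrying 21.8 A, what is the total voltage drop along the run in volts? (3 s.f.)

ρ = 16.5 nΩ·m = 1.65×10^-8 Ω·m
Section 1: A_strand = π(2.1450e-04)² = 1.445e-07 m²; R₁ = ρL/(N·A_s) = (1.65×10^-8)(6.23)/(37×1.445e-07) = 0.01922 Ω
Section 2: A = π(2.05/2 mm)² = π(1.0250e-03 m)² = 3.301e-06 m²
R₂ = (1.65×10^-8)(18.1)/(3.301e-06) = 0.09048 Ω
R = R₁ + R₂ = 0.1097 Ω
V = IR = 21.8 × 0.1097 = 2.39 V

2.39 V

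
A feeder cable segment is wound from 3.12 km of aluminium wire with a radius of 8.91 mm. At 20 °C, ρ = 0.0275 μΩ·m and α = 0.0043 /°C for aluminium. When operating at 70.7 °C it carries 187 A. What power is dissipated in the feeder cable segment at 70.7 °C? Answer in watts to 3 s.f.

ρ = 0.0275 μΩ·m = 2.75×10^-8 Ω·m
A = πr² = π(8.9100e-03 m)² = 2.494e-04 m²
R₍20₎ = ρL/A = (2.75×10^-8)(3120)/(2.494e-04) = 0.344 Ω
R₍70.7₎ = R₍20₎(1 + αΔT) = 0.344 × (1 + 0.0043×50.7) = 0.419 Ω
P = I²R = (187)² × 0.419 = 14700 W

14700 W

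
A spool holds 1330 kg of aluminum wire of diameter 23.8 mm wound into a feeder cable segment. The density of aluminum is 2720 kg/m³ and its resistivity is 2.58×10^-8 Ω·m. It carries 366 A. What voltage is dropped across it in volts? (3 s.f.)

A = π(d/2)² = π(1.1900e-02 m)² = 4.4488e-04 m²
L = m/(density·A) = 1330/(2720×4.4488e-04) = 1099 m
R = ρL/A = (2.58×10^-8)(1099)/(4.4488e-04) = 0.06374 Ω
V = IR = 366 × 0.06374 = 23.3 V

23.3 V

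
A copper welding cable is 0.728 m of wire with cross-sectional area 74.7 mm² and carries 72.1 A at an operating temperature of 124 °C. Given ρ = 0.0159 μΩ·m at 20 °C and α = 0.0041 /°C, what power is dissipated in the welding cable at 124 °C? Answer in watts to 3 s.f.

1.15 W

ρ = 0.0159 μΩ·m = 1.59×10^-8 Ω·m
A = 74.7 mm² = 7.470e-05 m²
R₍20₎ = ρL/A = (1.59×10^-8)(0.728)/(7.470e-05) = 1.550×10^-4 Ω
R₍124₎ = R₍20₎(1 + αΔT) = 1.550×10^-4 × (1 + 0.0041×104) = 2.210×10^-4 Ω
P = I²R = (72.1)² × 2.210×10^-4 = 1.15 W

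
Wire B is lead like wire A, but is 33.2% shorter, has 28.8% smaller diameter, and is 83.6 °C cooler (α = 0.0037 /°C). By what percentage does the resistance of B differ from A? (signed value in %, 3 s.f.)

R ∝ ρL/d² with ρ ∝ (1+αΔT), so R_B/R_A = (1 − 33.2/100) × (1 − 28.8/100)⁻² × (1 − 0.0037×83.6)
= 0.668 × 1.973 × 0.6907 = 0.9101
(R_B − R_A)/R_A = 0.9101 − 1 = -8.99%

-8.99%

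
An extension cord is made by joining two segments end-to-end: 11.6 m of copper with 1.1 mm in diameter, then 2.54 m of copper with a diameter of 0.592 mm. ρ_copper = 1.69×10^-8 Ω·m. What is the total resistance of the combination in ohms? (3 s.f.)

Segment 1: A = π(d/2)² = π(5.5000e-04 m)² = 9.503e-07 m²
R₁ = ρL/A = (1.69×10^-8)(11.6)/(9.503e-07) = 0.2063 Ω
Segment 2: A = π(d/2)² = π(2.9600e-04 m)² = 2.753e-07 m²
R₂ = (1.69×10^-8)(2.54)/(2.753e-07) = 0.156 Ω
R = R₁ + R₂ = 0.362 Ω

0.362 Ω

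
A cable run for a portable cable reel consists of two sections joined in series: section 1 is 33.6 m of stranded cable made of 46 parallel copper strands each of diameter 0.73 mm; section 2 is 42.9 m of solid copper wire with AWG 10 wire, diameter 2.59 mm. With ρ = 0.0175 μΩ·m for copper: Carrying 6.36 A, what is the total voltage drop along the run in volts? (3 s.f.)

ρ = 0.0175 μΩ·m = 1.75×10^-8 Ω·m
Section 1: A_strand = π(3.6500e-04)² = 4.185e-07 m²; R₁ = ρL/(N·A_s) = (1.75×10^-8)(33.6)/(46×4.185e-07) = 0.03054 Ω
Section 2: A = π(2.59/2 mm)² = π(1.2950e-03 m)² = 5.269e-06 m²
R₂ = (1.75×10^-8)(42.9)/(5.269e-06) = 0.1425 Ω
R = R₁ + R₂ = 0.173 Ω
V = IR = 6.36 × 0.173 = 1.10 V

1.10 V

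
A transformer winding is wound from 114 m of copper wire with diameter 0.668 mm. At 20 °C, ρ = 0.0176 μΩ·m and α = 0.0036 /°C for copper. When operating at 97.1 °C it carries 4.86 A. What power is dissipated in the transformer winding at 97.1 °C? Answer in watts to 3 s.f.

ρ = 0.0176 μΩ·m = 1.76×10^-8 Ω·m
A = π(d/2)² = π(3.3400e-04 m)² = 3.505e-07 m²
R₍20₎ = ρL/A = (1.76×10^-8)(114)/(3.505e-07) = 5.725 Ω
R₍97.1₎ = R₍20₎(1 + αΔT) = 5.725 × (1 + 0.0036×77.1) = 7.314 Ω
P = I²R = (4.86)² × 7.314 = 173 W

173 W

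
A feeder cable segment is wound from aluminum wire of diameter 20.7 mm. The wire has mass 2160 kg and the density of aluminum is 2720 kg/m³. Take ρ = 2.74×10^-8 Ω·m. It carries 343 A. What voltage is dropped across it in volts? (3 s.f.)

65.9 V

A = π(d/2)² = π(1.0350e-02 m)² = 3.3654e-04 m²
L = m/(density·A) = 2160/(2720×3.3654e-04) = 2360 m
R = ρL/A = (2.74×10^-8)(2360)/(3.3654e-04) = 0.1921 Ω
V = IR = 343 × 0.1921 = 65.9 V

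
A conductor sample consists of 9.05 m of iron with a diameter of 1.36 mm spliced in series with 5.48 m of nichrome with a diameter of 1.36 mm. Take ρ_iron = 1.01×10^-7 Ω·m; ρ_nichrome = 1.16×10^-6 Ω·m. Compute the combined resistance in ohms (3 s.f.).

Segment 1: A = π(d/2)² = π(6.8000e-04 m)² = 1.453e-06 m²
R₁ = ρL/A = (1.01×10^-7)(9.05)/(1.453e-06) = 0.6292 Ω
R₂ = (1.16×10^-6)(5.48)/(1.453e-06) = 4.376 Ω
R = R₁ + R₂ = 5.01 Ω

5.01 Ω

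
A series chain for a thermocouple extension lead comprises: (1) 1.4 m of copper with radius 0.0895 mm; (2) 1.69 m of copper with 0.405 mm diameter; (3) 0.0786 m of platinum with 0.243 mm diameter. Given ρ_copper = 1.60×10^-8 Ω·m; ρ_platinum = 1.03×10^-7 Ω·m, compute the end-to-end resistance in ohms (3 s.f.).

1.27 Ω

Seg 1: A = πr² = π(8.9500e-05 m)² = 2.516e-08 m²
R_1 = (1.60×10^-8)(1.4)/(2.516e-08) = 0.8901 Ω
Seg 2: A = π(d/2)² = π(2.0250e-04 m)² = 1.288e-07 m²
R_2 = (1.60×10^-8)(1.69)/(1.288e-07) = 0.2099 Ω
Seg 3: A = π(d/2)² = π(1.2150e-04 m)² = 4.638e-08 m²
R_3 = (1.03×10^-7)(0.0786)/(4.638e-08) = 0.1746 Ω
R_total = R_1 + R_2 + R_3 = 1.27 Ω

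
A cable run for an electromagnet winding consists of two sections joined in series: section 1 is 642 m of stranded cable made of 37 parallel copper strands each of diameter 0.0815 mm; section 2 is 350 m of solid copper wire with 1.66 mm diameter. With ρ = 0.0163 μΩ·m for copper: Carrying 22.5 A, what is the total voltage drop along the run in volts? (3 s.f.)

1280 V

ρ = 0.0163 μΩ·m = 1.63×10^-8 Ω·m
Section 1: A_strand = π(4.0750e-05)² = 5.217e-09 m²; R₁ = ρL/(N·A_s) = (1.63×10^-8)(642)/(37×5.217e-09) = 54.21 Ω
Section 2: A = π(d/2)² = π(8.3000e-04 m)² = 2.164e-06 m²
R₂ = (1.63×10^-8)(350)/(2.164e-06) = 2.636 Ω
R = R₁ + R₂ = 56.85 Ω
V = IR = 22.5 × 56.85 = 1280 V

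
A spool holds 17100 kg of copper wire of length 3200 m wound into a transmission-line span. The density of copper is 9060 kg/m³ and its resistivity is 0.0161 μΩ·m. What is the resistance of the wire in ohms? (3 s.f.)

0.0873 Ω

ρ = 0.0161 μΩ·m = 1.61×10^-8 Ω·m
A = m/(density·L) = 17100/(9060×3200) = 5.8982e-04 m²
R = ρL/A = (1.61×10^-8)(3200)/(5.8982e-04) = 0.0873 Ω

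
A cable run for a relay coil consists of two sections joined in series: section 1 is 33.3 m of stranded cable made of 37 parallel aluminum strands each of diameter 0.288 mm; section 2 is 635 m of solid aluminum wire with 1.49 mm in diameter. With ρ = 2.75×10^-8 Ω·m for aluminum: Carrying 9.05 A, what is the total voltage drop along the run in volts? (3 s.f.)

Section 1: A_strand = π(1.4400e-04)² = 6.514e-08 m²; R₁ = ρL/(N·A_s) = (2.75×10^-8)(33.3)/(37×6.514e-08) = 0.3799 Ω
Section 2: A = π(d/2)² = π(7.4500e-04 m)² = 1.744e-06 m²
R₂ = (2.75×10^-8)(635)/(1.744e-06) = 10.01 Ω
R = R₁ + R₂ = 10.39 Ω
V = IR = 9.05 × 10.39 = 94.1 V

94.1 V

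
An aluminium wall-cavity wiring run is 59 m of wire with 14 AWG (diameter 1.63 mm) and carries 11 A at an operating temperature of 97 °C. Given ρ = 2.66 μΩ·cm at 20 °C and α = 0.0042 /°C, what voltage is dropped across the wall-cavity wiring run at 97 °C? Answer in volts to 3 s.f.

ρ = 2.66 μΩ·cm = 2.66×10^-8 Ω·m
A = π(1.63/2 mm)² = π(8.1500e-04 m)² = 2.087e-06 m²
R₍20₎ = ρL/A = (2.66×10^-8)(59)/(2.087e-06) = 0.7521 Ω
R₍97₎ = R₍20₎(1 + αΔT) = 0.7521 × (1 + 0.0042×77) = 0.9953 Ω
V = IR = 11 × 0.9953 = 10.9 V

10.9 V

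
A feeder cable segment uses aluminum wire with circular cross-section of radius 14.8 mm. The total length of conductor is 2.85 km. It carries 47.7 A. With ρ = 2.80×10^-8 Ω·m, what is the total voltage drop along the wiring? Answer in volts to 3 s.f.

A = πr² = π(1.4800e-02 m)² = 6.881e-04 m²
R = ρL/A = (2.80×10^-8)(2850)/(6.881e-04) = 0.116 Ω
V = IR = 47.7 × 0.116 = 5.53 V

5.53 V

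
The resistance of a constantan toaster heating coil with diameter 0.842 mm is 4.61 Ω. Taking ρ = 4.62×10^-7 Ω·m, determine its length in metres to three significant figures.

A = π(d/2)² = π(4.2100e-04 m)² = 5.568e-07 m²
L = RA/ρ = (4.61)(5.568e-07)/(4.62×10^-7) = 5.56 m

5.56 m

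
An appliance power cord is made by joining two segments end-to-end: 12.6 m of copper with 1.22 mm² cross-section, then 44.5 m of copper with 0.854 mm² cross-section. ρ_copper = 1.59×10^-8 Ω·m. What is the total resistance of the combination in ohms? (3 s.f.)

0.993 Ω

Segment 1: A = 1.22 mm² = 1.220e-06 m²
R₁ = ρL/A = (1.59×10^-8)(12.6)/(1.220e-06) = 0.1642 Ω
Segment 2: A = 0.854 mm² = 8.540e-07 m²
R₂ = (1.59×10^-8)(44.5)/(8.540e-07) = 0.8285 Ω
R = R₁ + R₂ = 0.993 Ω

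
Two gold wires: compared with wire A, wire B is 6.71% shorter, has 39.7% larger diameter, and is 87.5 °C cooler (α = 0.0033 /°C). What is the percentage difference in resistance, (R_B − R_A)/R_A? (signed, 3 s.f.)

-66.0%

R ∝ ρL/d² with ρ ∝ (1+αΔT), so R_B/R_A = (1 − 6.71/100) × (1 + 39.7/100)⁻² × (1 − 0.0033×87.5)
= 0.9329 × 0.5124 × 0.7113 = 0.34
(R_B − R_A)/R_A = 0.34 − 1 = -66.0%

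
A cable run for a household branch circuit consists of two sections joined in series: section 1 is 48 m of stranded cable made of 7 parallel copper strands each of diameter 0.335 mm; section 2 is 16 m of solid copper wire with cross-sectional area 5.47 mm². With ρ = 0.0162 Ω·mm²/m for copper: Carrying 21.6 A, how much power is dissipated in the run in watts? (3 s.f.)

ρ = 0.0162 Ω·mm²/m = 1.62×10^-8 Ω·m
Section 1: A_strand = π(1.6750e-04)² = 8.814e-08 m²; R₁ = ρL/(N·A_s) = (1.62×10^-8)(48)/(7×8.814e-08) = 1.26 Ω
Section 2: A = 5.47 mm² = 5.470e-06 m²
R₂ = (1.62×10^-8)(16)/(5.470e-06) = 0.04739 Ω
R = R₁ + R₂ = 1.308 Ω
P = I²R = (21.6)² × 1.308 = 610 W

610 W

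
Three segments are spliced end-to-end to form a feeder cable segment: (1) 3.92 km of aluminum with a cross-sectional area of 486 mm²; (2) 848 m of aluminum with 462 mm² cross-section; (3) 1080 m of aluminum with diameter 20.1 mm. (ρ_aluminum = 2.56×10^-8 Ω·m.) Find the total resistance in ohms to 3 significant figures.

0.341 Ω

Seg 1: A = 486 mm² = 4.860e-04 m²
R_1 = (2.56×10^-8)(3920)/(4.860e-04) = 0.2065 Ω
Seg 2: A = 462 mm² = 4.620e-04 m²
R_2 = (2.56×10^-8)(848)/(4.620e-04) = 0.04699 Ω
Seg 3: A = π(d/2)² = π(1.0050e-02 m)² = 3.173e-04 m²
R_3 = (2.56×10^-8)(1080)/(3.173e-04) = 0.08713 Ω
R_total = R_1 + R_2 + R_3 = 0.341 Ω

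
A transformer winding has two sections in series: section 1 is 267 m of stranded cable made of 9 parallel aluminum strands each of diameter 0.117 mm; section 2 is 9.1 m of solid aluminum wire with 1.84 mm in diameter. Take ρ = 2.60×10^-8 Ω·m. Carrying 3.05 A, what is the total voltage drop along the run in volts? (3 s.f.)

219 V

Section 1: A_strand = π(5.8500e-05)² = 1.075e-08 m²; R₁ = ρL/(N·A_s) = (2.60×10^-8)(267)/(9×1.075e-08) = 71.74 Ω
Section 2: A = π(d/2)² = π(9.2000e-04 m)² = 2.659e-06 m²
R₂ = (2.60×10^-8)(9.1)/(2.659e-06) = 0.08898 Ω
R = R₁ + R₂ = 71.83 Ω
V = IR = 3.05 × 71.83 = 219 V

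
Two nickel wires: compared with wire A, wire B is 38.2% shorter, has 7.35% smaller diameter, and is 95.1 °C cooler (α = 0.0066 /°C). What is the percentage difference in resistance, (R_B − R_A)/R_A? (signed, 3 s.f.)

R ∝ ρL/d² with ρ ∝ (1+αΔT), so R_B/R_A = (1 − 38.2/100) × (1 − 7.35/100)⁻² × (1 − 0.0066×95.1)
= 0.618 × 1.165 × 0.3723 = 0.2681
(R_B − R_A)/R_A = 0.2681 − 1 = -73.2%

-73.2%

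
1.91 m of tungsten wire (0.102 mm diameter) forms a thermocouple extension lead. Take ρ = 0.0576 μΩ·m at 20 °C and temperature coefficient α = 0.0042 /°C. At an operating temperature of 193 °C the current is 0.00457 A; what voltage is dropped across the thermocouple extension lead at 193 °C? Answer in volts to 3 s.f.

0.106 V

ρ = 0.0576 μΩ·m = 5.76×10^-8 Ω·m
A = π(d/2)² = π(5.1000e-05 m)² = 8.171e-09 m²
R₍20₎ = ρL/A = (5.76×10^-8)(1.91)/(8.171e-09) = 13.46 Ω
R₍193₎ = R₍20₎(1 + αΔT) = 13.46 × (1 + 0.0042×173) = 23.25 Ω
V = IR = 0.00457 × 23.25 = 0.106 V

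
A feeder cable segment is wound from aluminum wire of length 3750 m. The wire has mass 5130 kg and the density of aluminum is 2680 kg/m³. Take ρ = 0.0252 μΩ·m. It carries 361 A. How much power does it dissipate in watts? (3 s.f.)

ρ = 0.0252 μΩ·m = 2.52×10^-8 Ω·m
A = m/(density·L) = 5130/(2680×3750) = 5.1045e-04 m²
R = ρL/A = (2.52×10^-8)(3750)/(5.1045e-04) = 0.1851 Ω
P = I²R = (361)² × 0.1851 = 24100 W

24100 W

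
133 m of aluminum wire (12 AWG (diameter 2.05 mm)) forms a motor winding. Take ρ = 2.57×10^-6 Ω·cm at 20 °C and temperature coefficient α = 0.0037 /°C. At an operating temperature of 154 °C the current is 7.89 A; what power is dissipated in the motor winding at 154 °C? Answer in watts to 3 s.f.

ρ = 2.57×10^-6 Ω·cm = 2.57×10^-8 Ω·m
A = π(2.05/2 mm)² = π(1.0250e-03 m)² = 3.301e-06 m²
R₍20₎ = ρL/A = (2.57×10^-8)(133)/(3.301e-06) = 1.036 Ω
R₍154₎ = R₍20₎(1 + αΔT) = 1.036 × (1 + 0.0037×134) = 1.549 Ω
P = I²R = (7.89)² × 1.549 = 96.4 W

96.4 W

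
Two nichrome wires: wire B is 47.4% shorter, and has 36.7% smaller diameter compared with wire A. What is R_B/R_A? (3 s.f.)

1.31

R ∝ L/d², so R_B/R_A = (1 − 47.4/100) × (1 − 36.7/100)⁻²
= 0.526 × 2.496 = 1.31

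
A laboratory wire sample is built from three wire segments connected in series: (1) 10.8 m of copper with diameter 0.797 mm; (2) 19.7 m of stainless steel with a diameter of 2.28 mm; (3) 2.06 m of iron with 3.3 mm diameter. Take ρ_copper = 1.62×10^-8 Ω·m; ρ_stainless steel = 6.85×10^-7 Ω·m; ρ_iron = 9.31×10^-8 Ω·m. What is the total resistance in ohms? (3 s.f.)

Seg 1: A = π(d/2)² = π(3.9850e-04 m)² = 4.989e-07 m²
R_1 = (1.62×10^-8)(10.8)/(4.989e-07) = 0.3507 Ω
Seg 2: A = π(d/2)² = π(1.1400e-03 m)² = 4.083e-06 m²
R_2 = (6.85×10^-7)(19.7)/(4.083e-06) = 3.305 Ω
Seg 3: A = π(d/2)² = π(1.6500e-03 m)² = 8.553e-06 m²
R_3 = (9.31×10^-8)(2.06)/(8.553e-06) = 0.02242 Ω
R_total = R_1 + R_2 + R_3 = 3.68 Ω

3.68 Ω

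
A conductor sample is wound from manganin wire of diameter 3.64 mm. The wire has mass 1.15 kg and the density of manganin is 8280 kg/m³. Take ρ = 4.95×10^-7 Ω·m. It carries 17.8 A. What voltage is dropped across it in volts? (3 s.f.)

11.3 V

A = π(d/2)² = π(1.8200e-03 m)² = 1.0406e-05 m²
L = m/(density·A) = 1.15/(8280×1.0406e-05) = 13.35 m
R = ρL/A = (4.95×10^-7)(13.35)/(1.0406e-05) = 0.6349 Ω
V = IR = 17.8 × 0.6349 = 11.3 V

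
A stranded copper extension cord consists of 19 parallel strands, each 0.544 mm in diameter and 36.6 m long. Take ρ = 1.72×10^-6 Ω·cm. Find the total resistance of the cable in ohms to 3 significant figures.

ρ = 1.72×10^-6 Ω·cm = 1.72×10^-8 Ω·m
A_strand = π(2.7200e-04 m)² = 2.324e-07 m²
R_strand = ρL/A = (1.72×10^-8)(36.6)/(2.324e-07) = 2.708 Ω
R_total = R_strand/N = 2.708/19 = 0.143 Ω

0.143 Ω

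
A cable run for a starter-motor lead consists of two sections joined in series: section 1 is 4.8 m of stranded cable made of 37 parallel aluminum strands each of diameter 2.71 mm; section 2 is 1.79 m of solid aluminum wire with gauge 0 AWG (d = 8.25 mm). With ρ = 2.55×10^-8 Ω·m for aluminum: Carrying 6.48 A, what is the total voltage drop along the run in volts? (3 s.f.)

Section 1: A_strand = π(1.3550e-03)² = 5.768e-06 m²; R₁ = ρL/(N·A_s) = (2.55×10^-8)(4.8)/(37×5.768e-06) = 5.735×10^-4 Ω
Section 2: A = π(8.25/2 mm)² = π(4.1250e-03 m)² = 5.346e-05 m²
R₂ = (2.55×10^-8)(1.79)/(5.346e-05) = 8.539×10^-4 Ω
R = R₁ + R₂ = 0.001427 Ω
V = IR = 6.48 × 0.001427 = 0.00925 V

0.00925 V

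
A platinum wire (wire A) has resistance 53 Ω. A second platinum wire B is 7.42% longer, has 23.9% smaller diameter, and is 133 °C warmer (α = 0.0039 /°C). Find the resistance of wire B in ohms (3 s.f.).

149 Ω

R ∝ ρL/d² with ρ ∝ (1+αΔT), so R_B/R_A = (1 + 7.42/100) × (1 − 23.9/100)⁻² × (1 + 0.0039×133)
= 1.074 × 1.727 × 1.519 = 2.817
R_B = 2.817 × 53 = 149 Ω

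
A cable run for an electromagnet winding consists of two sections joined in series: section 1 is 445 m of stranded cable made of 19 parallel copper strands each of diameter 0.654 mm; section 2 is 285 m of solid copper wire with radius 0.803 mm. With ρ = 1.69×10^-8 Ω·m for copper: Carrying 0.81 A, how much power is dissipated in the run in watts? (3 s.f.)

Section 1: A_strand = π(3.2700e-04)² = 3.359e-07 m²; R₁ = ρL/(N·A_s) = (1.69×10^-8)(445)/(19×3.359e-07) = 1.178 Ω
Section 2: A = πr² = π(8.0300e-04 m)² = 2.026e-06 m²
R₂ = (1.69×10^-8)(285)/(2.026e-06) = 2.378 Ω
R = R₁ + R₂ = 3.556 Ω
P = I²R = (0.81)² × 3.556 = 2.33 W

2.33 W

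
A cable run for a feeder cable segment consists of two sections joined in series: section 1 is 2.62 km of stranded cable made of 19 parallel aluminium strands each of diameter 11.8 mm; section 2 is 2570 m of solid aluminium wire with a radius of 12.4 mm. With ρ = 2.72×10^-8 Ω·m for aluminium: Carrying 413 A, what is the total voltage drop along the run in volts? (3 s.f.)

Section 1: A_strand = π(5.9000e-03)² = 1.094e-04 m²; R₁ = ρL/(N·A_s) = (2.72×10^-8)(2620)/(19×1.094e-04) = 0.0343 Ω
Section 2: A = πr² = π(1.2400e-02 m)² = 4.831e-04 m²
R₂ = (2.72×10^-8)(2570)/(4.831e-04) = 0.1447 Ω
R = R₁ + R₂ = 0.179 Ω
V = IR = 413 × 0.179 = 73.9 V

73.9 V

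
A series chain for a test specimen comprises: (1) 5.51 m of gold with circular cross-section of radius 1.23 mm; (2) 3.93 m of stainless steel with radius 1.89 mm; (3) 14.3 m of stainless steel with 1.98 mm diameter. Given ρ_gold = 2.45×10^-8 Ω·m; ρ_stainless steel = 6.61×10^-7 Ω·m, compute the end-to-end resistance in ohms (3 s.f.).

3.33 Ω

Seg 1: A = πr² = π(1.2300e-03 m)² = 4.753e-06 m²
R_1 = (2.45×10^-8)(5.51)/(4.753e-06) = 0.0284 Ω
Seg 2: A = πr² = π(1.8900e-03 m)² = 1.122e-05 m²
R_2 = (6.61×10^-7)(3.93)/(1.122e-05) = 0.2315 Ω
Seg 3: A = π(d/2)² = π(9.9000e-04 m)² = 3.079e-06 m²
R_3 = (6.61×10^-7)(14.3)/(3.079e-06) = 3.07 Ω
R_total = R_1 + R_2 + R_3 = 3.33 Ω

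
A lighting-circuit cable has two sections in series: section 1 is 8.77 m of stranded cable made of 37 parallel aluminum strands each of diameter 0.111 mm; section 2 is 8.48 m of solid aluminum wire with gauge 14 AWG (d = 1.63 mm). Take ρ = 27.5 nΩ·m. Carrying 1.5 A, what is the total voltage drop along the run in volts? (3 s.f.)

1.18 V

ρ = 27.5 nΩ·m = 2.75×10^-8 Ω·m
Section 1: A_strand = π(5.5500e-05)² = 9.677e-09 m²; R₁ = ρL/(N·A_s) = (2.75×10^-8)(8.77)/(37×9.677e-09) = 0.6736 Ω
Section 2: A = π(1.63/2 mm)² = π(8.1500e-04 m)² = 2.087e-06 m²
R₂ = (2.75×10^-8)(8.48)/(2.087e-06) = 0.1118 Ω
R = R₁ + R₂ = 0.7853 Ω
V = IR = 1.5 × 0.7853 = 1.18 V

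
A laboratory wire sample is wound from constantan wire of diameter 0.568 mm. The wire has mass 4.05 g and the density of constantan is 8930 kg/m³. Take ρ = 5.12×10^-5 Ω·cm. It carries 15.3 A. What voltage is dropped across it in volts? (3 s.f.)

ρ = 5.12×10^-5 Ω·cm = 5.12×10^-7 Ω·m
A = π(d/2)² = π(2.8400e-04 m)² = 2.5339e-07 m²
L = m/(density·A) = 0.00405/(8930×2.5339e-07) = 1.79 m
R = ρL/A = (5.12×10^-7)(1.79)/(2.5339e-07) = 3.617 Ω
V = IR = 15.3 × 3.617 = 55.3 V

55.3 V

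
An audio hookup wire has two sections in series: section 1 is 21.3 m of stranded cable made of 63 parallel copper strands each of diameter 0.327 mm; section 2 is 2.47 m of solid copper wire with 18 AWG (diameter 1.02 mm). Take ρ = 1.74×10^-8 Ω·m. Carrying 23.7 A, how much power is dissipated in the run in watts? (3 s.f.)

68.9 W

Section 1: A_strand = π(1.6350e-04)² = 8.398e-08 m²; R₁ = ρL/(N·A_s) = (1.74×10^-8)(21.3)/(63×8.398e-08) = 0.07005 Ω
Section 2: A = π(1.02/2 mm)² = π(5.1000e-04 m)² = 8.171e-07 m²
R₂ = (1.74×10^-8)(2.47)/(8.171e-07) = 0.0526 Ω
R = R₁ + R₂ = 0.1226 Ω
P = I²R = (23.7)² × 0.1226 = 68.9 W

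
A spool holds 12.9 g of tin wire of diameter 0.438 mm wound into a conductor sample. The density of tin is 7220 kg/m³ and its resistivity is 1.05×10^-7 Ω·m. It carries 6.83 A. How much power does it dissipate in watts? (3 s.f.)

A = π(d/2)² = π(2.1900e-04 m)² = 1.5067e-07 m²
L = m/(density·A) = 0.0129/(7220×1.5067e-07) = 11.86 m
R = ρL/A = (1.05×10^-7)(11.86)/(1.5067e-07) = 8.264 Ω
P = I²R = (6.83)² × 8.264 = 385 W

385 W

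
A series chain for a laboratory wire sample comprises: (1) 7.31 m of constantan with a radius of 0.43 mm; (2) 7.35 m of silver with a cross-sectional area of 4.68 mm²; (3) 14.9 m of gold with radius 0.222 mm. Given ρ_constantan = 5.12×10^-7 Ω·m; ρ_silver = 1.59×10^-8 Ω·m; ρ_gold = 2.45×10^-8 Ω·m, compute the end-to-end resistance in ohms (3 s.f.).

Seg 1: A = πr² = π(4.3000e-04 m)² = 5.809e-07 m²
R_1 = (5.12×10^-7)(7.31)/(5.809e-07) = 6.443 Ω
Seg 2: A = 4.68 mm² = 4.680e-06 m²
R_2 = (1.59×10^-8)(7.35)/(4.680e-06) = 0.02497 Ω
Seg 3: A = πr² = π(2.2200e-04 m)² = 1.548e-07 m²
R_3 = (2.45×10^-8)(14.9)/(1.548e-07) = 2.358 Ω
R_total = R_1 + R_2 + R_3 = 8.83 Ω

8.83 Ω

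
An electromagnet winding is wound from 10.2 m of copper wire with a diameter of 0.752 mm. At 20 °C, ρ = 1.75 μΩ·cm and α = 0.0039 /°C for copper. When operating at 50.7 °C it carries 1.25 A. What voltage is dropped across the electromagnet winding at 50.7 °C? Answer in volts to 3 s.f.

ρ = 1.75 μΩ·cm = 1.75×10^-8 Ω·m
A = π(d/2)² = π(3.7600e-04 m)² = 4.441e-07 m²
R₍20₎ = ρL/A = (1.75×10^-8)(10.2)/(4.441e-07) = 0.4019 Ω
R₍50.7₎ = R₍20₎(1 + αΔT) = 0.4019 × (1 + 0.0039×30.7) = 0.45 Ω
V = IR = 1.25 × 0.45 = 0.563 V

0.563 V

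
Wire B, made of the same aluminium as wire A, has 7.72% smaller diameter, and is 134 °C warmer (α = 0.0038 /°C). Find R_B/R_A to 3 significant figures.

1.77

R ∝ ρL/d² with ρ ∝ (1+αΔT), so R_B/R_A = (1 − 7.72/100)⁻² × (1 + 0.0038×134)
= 1.174 × 1.509 = 1.77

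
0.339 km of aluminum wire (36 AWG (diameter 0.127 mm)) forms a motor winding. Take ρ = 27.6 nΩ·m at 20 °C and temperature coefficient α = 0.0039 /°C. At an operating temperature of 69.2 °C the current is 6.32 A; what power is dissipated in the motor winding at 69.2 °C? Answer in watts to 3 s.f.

ρ = 27.6 nΩ·m = 2.76×10^-8 Ω·m
A = π(0.127/2 mm)² = π(6.3500e-05 m)² = 1.267e-08 m²
R₍20₎ = ρL/A = (2.76×10^-8)(339)/(1.267e-08) = 738.6 Ω
R₍69.2₎ = R₍20₎(1 + αΔT) = 738.6 × (1 + 0.0039×49.2) = 880.3 Ω
P = I²R = (6.32)² × 880.3 = 35200 W

35200 W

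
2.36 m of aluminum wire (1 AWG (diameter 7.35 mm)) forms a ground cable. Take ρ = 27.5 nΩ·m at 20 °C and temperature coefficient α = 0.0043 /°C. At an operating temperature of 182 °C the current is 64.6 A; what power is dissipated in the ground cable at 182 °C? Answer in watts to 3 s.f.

10.8 W

ρ = 27.5 nΩ·m = 2.75×10^-8 Ω·m
A = π(7.35/2 mm)² = π(3.6750e-03 m)² = 4.243e-05 m²
R₍20₎ = ρL/A = (2.75×10^-8)(2.36)/(4.243e-05) = 0.00153 Ω
R₍182₎ = R₍20₎(1 + αΔT) = 0.00153 × (1 + 0.0043×162) = 0.002595 Ω
P = I²R = (64.6)² × 0.002595 = 10.8 W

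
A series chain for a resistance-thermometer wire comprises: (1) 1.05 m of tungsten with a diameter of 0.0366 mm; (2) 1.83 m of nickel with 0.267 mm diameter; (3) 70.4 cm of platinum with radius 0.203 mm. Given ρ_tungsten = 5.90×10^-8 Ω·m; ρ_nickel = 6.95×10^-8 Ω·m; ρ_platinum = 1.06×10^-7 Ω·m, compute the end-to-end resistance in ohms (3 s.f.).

61.7 Ω

Seg 1: A = π(d/2)² = π(1.8300e-05 m)² = 1.052e-09 m²
R_1 = (5.90×10^-8)(1.05)/(1.052e-09) = 58.88 Ω
Seg 2: A = π(d/2)² = π(1.3350e-04 m)² = 5.599e-08 m²
R_2 = (6.95×10^-8)(1.83)/(5.599e-08) = 2.272 Ω
Seg 3: A = πr² = π(2.0300e-04 m)² = 1.295e-07 m²
R_3 = (1.06×10^-7)(0.704)/(1.295e-07) = 0.5764 Ω
R_total = R_1 + R_2 + R_3 = 61.7 Ω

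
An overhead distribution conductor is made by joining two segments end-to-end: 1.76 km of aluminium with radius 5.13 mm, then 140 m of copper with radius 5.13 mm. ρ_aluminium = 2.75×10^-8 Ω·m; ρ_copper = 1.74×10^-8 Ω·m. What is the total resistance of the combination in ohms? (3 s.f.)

Segment 1: A = πr² = π(5.1300e-03 m)² = 8.268e-05 m²
R₁ = ρL/A = (2.75×10^-8)(1760)/(8.268e-05) = 0.5854 Ω
R₂ = (1.74×10^-8)(140)/(8.268e-05) = 0.02946 Ω
R = R₁ + R₂ = 0.615 Ω

0.615 Ω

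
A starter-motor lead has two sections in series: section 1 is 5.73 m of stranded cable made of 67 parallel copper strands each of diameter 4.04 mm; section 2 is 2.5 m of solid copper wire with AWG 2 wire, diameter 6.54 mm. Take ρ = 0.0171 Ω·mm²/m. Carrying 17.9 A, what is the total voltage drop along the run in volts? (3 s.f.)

ρ = 0.0171 Ω·mm²/m = 1.71×10^-8 Ω·m
Section 1: A_strand = π(2.0200e-03)² = 1.282e-05 m²; R₁ = ρL/(N·A_s) = (1.71×10^-8)(5.73)/(67×1.282e-05) = 1.141×10^-4 Ω
Section 2: A = π(6.54/2 mm)² = π(3.2700e-03 m)² = 3.359e-05 m²
R₂ = (1.71×10^-8)(2.5)/(3.359e-05) = 0.001273 Ω
R = R₁ + R₂ = 0.001387 Ω
V = IR = 17.9 × 0.001387 = 0.0248 V

0.0248 V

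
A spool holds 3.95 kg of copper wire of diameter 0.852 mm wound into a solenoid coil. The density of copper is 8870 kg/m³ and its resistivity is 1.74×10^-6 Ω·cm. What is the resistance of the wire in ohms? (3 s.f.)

23.8 Ω

ρ = 1.74×10^-6 Ω·cm = 1.74×10^-8 Ω·m
A = π(d/2)² = π(4.2600e-04 m)² = 5.7012e-07 m²
L = m/(density·A) = 3.95/(8870×5.7012e-07) = 781.1 m
R = ρL/A = (1.74×10^-8)(781.1)/(5.7012e-07) = 23.8 Ω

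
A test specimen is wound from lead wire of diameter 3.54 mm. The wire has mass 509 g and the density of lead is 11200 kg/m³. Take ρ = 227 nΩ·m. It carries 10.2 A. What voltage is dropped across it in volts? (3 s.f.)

1.09 V

ρ = 227 nΩ·m = 2.27×10^-7 Ω·m
A = π(d/2)² = π(1.7700e-03 m)² = 9.8423e-06 m²
L = m/(density·A) = 0.509/(11200×9.8423e-06) = 4.617 m
R = ρL/A = (2.27×10^-7)(4.617)/(9.8423e-06) = 0.1065 Ω
V = IR = 10.2 × 0.1065 = 1.09 V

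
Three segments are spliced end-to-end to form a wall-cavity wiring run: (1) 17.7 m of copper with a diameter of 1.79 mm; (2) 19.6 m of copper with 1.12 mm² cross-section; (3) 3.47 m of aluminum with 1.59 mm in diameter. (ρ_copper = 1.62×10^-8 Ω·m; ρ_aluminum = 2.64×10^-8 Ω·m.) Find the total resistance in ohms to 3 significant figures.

0.444 Ω

Seg 1: A = π(d/2)² = π(8.9500e-04 m)² = 2.516e-06 m²
R_1 = (1.62×10^-8)(17.7)/(2.516e-06) = 0.1139 Ω
Seg 2: A = 1.12 mm² = 1.120e-06 m²
R_2 = (1.62×10^-8)(19.6)/(1.120e-06) = 0.2835 Ω
Seg 3: A = π(d/2)² = π(7.9500e-04 m)² = 1.986e-06 m²
R_3 = (2.64×10^-8)(3.47)/(1.986e-06) = 0.04614 Ω
R_total = R_1 + R_2 + R_3 = 0.444 Ω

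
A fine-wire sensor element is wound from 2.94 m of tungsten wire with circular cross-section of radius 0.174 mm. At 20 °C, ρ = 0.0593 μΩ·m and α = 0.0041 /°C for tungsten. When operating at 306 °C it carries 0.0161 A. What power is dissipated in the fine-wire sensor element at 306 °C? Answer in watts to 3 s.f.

0.00103 W

ρ = 0.0593 μΩ·m = 5.93×10^-8 Ω·m
A = πr² = π(1.7400e-04 m)² = 9.511e-08 m²
R₍20₎ = ρL/A = (5.93×10^-8)(2.94)/(9.511e-08) = 1.833 Ω
R₍306₎ = R₍20₎(1 + αΔT) = 1.833 × (1 + 0.0041×286) = 3.982 Ω
P = I²R = (0.0161)² × 3.982 = 0.00103 W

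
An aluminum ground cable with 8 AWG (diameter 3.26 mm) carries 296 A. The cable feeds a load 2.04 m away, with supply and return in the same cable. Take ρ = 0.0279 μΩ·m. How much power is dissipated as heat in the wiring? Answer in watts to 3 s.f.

1190 W

ρ = 0.0279 μΩ·m = 2.79×10^-8 Ω·m
A = π(3.26/2 mm)² = π(1.6300e-03 m)² = 8.347e-06 m²
Total conductor length (both ways) L = 2 × 2.04 = 4.08 m
R = ρL/A = (2.79×10^-8)(4.08)/(8.347e-06) = 0.01364 Ω
P = I²R = (296)² × 0.01364 = 1190 W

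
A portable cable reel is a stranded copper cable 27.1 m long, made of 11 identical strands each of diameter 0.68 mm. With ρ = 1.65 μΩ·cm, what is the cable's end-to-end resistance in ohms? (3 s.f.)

0.112 Ω

ρ = 1.65 μΩ·cm = 1.65×10^-8 Ω·m
A_strand = π(3.4000e-04 m)² = 3.632e-07 m²
R_strand = ρL/A = (1.65×10^-8)(27.1)/(3.632e-07) = 1.231 Ω
R_total = R_strand/N = 1.231/11 = 0.112 Ω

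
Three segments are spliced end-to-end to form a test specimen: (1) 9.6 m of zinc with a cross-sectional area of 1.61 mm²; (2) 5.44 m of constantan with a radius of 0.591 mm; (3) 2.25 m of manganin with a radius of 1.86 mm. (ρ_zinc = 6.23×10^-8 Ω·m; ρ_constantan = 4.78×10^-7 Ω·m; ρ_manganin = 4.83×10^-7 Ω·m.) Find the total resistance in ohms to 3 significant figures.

Seg 1: A = 1.61 mm² = 1.610e-06 m²
R_1 = (6.23×10^-8)(9.6)/(1.610e-06) = 0.3715 Ω
Seg 2: A = πr² = π(5.9100e-04 m)² = 1.097e-06 m²
R_2 = (4.78×10^-7)(5.44)/(1.097e-06) = 2.37 Ω
Seg 3: A = πr² = π(1.8600e-03 m)² = 1.087e-05 m²
R_3 = (4.83×10^-7)(2.25)/(1.087e-05) = 0.09999 Ω
R_total = R_1 + R_2 + R_3 = 2.84 Ω

2.84 Ω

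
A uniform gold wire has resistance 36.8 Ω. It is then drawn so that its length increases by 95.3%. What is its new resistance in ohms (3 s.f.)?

140 Ω

k = 1 + 95.3/100 = 1.953; volume constant ⇒ A' = A/k, so R' = k²R.
R' = 3.814 × 36.8 = 140 Ω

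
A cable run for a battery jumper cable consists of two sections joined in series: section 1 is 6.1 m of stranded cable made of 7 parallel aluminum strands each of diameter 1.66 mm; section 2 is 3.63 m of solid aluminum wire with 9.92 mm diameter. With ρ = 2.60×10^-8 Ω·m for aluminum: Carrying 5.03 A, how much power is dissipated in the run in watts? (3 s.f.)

Section 1: A_strand = π(8.3000e-04)² = 2.164e-06 m²; R₁ = ρL/(N·A_s) = (2.60×10^-8)(6.1)/(7×2.164e-06) = 0.01047 Ω
Section 2: A = π(d/2)² = π(4.9600e-03 m)² = 7.729e-05 m²
R₂ = (2.60×10^-8)(3.63)/(7.729e-05) = 0.001221 Ω
R = R₁ + R₂ = 0.01169 Ω
P = I²R = (5.03)² × 0.01169 = 0.296 W

0.296 W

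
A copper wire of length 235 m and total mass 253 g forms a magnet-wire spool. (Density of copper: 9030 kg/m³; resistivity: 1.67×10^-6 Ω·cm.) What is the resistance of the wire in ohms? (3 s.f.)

32.9 Ω

ρ = 1.67×10^-6 Ω·cm = 1.67×10^-8 Ω·m
A = m/(density·L) = 0.253/(9030×235) = 1.1922e-07 m²
R = ρL/A = (1.67×10^-8)(235)/(1.1922e-07) = 32.9 Ω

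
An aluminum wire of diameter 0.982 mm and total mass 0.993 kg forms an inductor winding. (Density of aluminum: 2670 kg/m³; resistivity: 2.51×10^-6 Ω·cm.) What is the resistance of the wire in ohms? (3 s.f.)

ρ = 2.51×10^-6 Ω·cm = 2.51×10^-8 Ω·m
A = π(d/2)² = π(4.9100e-04 m)² = 7.5738e-07 m²
L = m/(density·A) = 0.993/(2670×7.5738e-07) = 491 m
R = ρL/A = (2.51×10^-8)(491)/(7.5738e-07) = 16.3 Ω

16.3 Ω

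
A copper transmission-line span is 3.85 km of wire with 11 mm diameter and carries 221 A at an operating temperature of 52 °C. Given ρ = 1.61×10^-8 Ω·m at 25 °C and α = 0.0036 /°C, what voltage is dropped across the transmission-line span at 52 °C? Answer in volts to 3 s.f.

158 V

A = π(d/2)² = π(5.5000e-03 m)² = 9.503e-05 m²
R₍25₎ = ρL/A = (1.61×10^-8)(3850)/(9.503e-05) = 0.6522 Ω
R₍52₎ = R₍25₎(1 + αΔT) = 0.6522 × (1 + 0.0036×27) = 0.7156 Ω
V = IR = 221 × 0.7156 = 158 V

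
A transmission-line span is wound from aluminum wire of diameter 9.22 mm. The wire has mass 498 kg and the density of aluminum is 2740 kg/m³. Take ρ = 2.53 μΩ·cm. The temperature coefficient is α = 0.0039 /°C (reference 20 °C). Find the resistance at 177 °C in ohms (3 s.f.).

ρ = 2.53 μΩ·cm = 2.53×10^-8 Ω·m
A = π(d/2)² = π(4.6100e-03 m)² = 6.6765e-05 m²
L = m/(density·A) = 498/(2740×6.6765e-05) = 2722 m
R = ρL/A = (2.53×10^-8)(2722)/(6.6765e-05) = 1.032 Ω
R(177 °C) = 1.032 × (1 + 0.0039×157) = 1.66 Ω

1.66 Ω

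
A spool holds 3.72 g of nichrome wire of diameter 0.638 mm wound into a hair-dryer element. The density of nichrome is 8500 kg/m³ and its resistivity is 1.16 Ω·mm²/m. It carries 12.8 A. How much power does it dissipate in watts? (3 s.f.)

ρ = 1.16 Ω·mm²/m = 1.16×10^-6 Ω·m
A = π(d/2)² = π(3.1900e-04 m)² = 3.1969e-07 m²
L = m/(density·A) = 0.00372/(8500×3.1969e-07) = 1.369 m
R = ρL/A = (1.16×10^-6)(1.369)/(3.1969e-07) = 4.967 Ω
P = I²R = (12.8)² × 4.967 = 814 W

814 W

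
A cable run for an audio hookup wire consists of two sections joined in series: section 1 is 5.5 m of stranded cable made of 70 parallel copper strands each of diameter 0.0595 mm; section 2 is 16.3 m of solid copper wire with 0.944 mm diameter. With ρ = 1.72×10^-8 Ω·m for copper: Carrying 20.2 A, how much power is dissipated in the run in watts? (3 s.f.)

Section 1: A_strand = π(2.9750e-05)² = 2.781e-09 m²; R₁ = ρL/(N·A_s) = (1.72×10^-8)(5.5)/(70×2.781e-09) = 0.486 Ω
Section 2: A = π(d/2)² = π(4.7200e-04 m)² = 6.999e-07 m²
R₂ = (1.72×10^-8)(16.3)/(6.999e-07) = 0.4006 Ω
R = R₁ + R₂ = 0.8866 Ω
P = I²R = (20.2)² × 0.8866 = 362 W

362 W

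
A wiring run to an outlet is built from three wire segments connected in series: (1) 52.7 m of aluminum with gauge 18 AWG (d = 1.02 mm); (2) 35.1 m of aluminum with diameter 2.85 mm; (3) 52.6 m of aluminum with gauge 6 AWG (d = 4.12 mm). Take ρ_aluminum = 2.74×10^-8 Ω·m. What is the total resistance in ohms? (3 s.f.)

2.03 Ω

Seg 1: A = π(1.02/2 mm)² = π(5.1000e-04 m)² = 8.171e-07 m²
R_1 = (2.74×10^-8)(52.7)/(8.171e-07) = 1.767 Ω
Seg 2: A = π(d/2)² = π(1.4250e-03 m)² = 6.379e-06 m²
R_2 = (2.74×10^-8)(35.1)/(6.379e-06) = 0.1508 Ω
Seg 3: A = π(4.12/2 mm)² = π(2.0600e-03 m)² = 1.333e-05 m²
R_3 = (2.74×10^-8)(52.6)/(1.333e-05) = 0.1081 Ω
R_total = R_1 + R_2 + R_3 = 2.03 Ω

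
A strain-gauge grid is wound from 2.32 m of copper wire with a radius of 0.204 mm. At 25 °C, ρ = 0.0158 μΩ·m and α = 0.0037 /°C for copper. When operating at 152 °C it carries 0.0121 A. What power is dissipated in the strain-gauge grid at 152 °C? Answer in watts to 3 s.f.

6.03×10^-5 W

ρ = 0.0158 μΩ·m = 1.58×10^-8 Ω·m
A = πr² = π(2.0400e-04 m)² = 1.307e-07 m²
R₍25₎ = ρL/A = (1.58×10^-8)(2.32)/(1.307e-07) = 0.2804 Ω
R₍152₎ = R₍25₎(1 + αΔT) = 0.2804 × (1 + 0.0037×127) = 0.4121 Ω
P = I²R = (0.0121)² × 0.4121 = 6.03×10^-5 W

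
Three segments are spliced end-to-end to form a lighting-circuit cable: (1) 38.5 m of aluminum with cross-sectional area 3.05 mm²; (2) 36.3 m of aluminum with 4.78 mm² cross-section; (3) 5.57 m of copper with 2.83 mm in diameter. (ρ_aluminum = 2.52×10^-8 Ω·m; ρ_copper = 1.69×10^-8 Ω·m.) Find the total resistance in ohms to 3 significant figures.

Seg 1: A = 3.05 mm² = 3.050e-06 m²
R_1 = (2.52×10^-8)(38.5)/(3.050e-06) = 0.3181 Ω
Seg 2: A = 4.78 mm² = 4.780e-06 m²
R_2 = (2.52×10^-8)(36.3)/(4.780e-06) = 0.1914 Ω
Seg 3: A = π(d/2)² = π(1.4150e-03 m)² = 6.290e-06 m²
R_3 = (1.69×10^-8)(5.57)/(6.290e-06) = 0.01497 Ω
R_total = R_1 + R_2 + R_3 = 0.524 Ω

0.524 Ω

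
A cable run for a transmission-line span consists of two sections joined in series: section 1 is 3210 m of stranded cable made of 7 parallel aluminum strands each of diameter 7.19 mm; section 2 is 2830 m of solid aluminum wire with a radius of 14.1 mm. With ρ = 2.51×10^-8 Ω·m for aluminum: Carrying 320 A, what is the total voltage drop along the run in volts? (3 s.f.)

127 V

Section 1: A_strand = π(3.5950e-03)² = 4.060e-05 m²; R₁ = ρL/(N·A_s) = (2.51×10^-8)(3210)/(7×4.060e-05) = 0.2835 Ω
Section 2: A = πr² = π(1.4100e-02 m)² = 6.246e-04 m²
R₂ = (2.51×10^-8)(2830)/(6.246e-04) = 0.1137 Ω
R = R₁ + R₂ = 0.3972 Ω
V = IR = 320 × 0.3972 = 127 V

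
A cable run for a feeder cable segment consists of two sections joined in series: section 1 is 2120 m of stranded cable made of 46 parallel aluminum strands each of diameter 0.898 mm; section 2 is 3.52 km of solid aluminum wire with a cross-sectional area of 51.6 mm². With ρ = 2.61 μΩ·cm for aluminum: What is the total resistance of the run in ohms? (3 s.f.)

ρ = 2.61 μΩ·cm = 2.61×10^-8 Ω·m
Section 1: A_strand = π(4.4900e-04)² = 6.333e-07 m²; R₁ = ρL/(N·A_s) = (2.61×10^-8)(2120)/(46×6.333e-07) = 1.899 Ω
Section 2: A = 51.6 mm² = 5.160e-05 m²
R₂ = (2.61×10^-8)(3520)/(5.160e-05) = 1.78 Ω
R = R₁ + R₂ = 3.68 Ω

3.68 Ω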